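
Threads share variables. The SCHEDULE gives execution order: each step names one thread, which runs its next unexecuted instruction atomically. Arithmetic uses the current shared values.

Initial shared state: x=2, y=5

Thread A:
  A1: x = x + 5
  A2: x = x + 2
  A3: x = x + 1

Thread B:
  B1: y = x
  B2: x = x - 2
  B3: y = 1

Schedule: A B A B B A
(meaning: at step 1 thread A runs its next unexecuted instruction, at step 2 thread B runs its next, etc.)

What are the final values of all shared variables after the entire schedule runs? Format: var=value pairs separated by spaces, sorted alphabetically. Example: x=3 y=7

Answer: x=8 y=1

Derivation:
Step 1: thread A executes A1 (x = x + 5). Shared: x=7 y=5. PCs: A@1 B@0
Step 2: thread B executes B1 (y = x). Shared: x=7 y=7. PCs: A@1 B@1
Step 3: thread A executes A2 (x = x + 2). Shared: x=9 y=7. PCs: A@2 B@1
Step 4: thread B executes B2 (x = x - 2). Shared: x=7 y=7. PCs: A@2 B@2
Step 5: thread B executes B3 (y = 1). Shared: x=7 y=1. PCs: A@2 B@3
Step 6: thread A executes A3 (x = x + 1). Shared: x=8 y=1. PCs: A@3 B@3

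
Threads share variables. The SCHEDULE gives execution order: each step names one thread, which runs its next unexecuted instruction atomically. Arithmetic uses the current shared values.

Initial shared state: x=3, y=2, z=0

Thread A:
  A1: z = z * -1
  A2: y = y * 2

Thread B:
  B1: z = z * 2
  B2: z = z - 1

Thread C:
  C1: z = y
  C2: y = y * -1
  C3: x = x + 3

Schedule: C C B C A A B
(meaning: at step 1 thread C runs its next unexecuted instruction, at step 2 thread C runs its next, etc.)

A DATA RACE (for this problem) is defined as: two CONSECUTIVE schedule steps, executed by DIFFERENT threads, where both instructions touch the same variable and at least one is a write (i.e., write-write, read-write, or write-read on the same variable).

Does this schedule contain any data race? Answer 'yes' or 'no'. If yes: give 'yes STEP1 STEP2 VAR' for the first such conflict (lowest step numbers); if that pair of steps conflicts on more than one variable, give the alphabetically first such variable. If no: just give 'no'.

Answer: no

Derivation:
Steps 1,2: same thread (C). No race.
Steps 2,3: C(r=y,w=y) vs B(r=z,w=z). No conflict.
Steps 3,4: B(r=z,w=z) vs C(r=x,w=x). No conflict.
Steps 4,5: C(r=x,w=x) vs A(r=z,w=z). No conflict.
Steps 5,6: same thread (A). No race.
Steps 6,7: A(r=y,w=y) vs B(r=z,w=z). No conflict.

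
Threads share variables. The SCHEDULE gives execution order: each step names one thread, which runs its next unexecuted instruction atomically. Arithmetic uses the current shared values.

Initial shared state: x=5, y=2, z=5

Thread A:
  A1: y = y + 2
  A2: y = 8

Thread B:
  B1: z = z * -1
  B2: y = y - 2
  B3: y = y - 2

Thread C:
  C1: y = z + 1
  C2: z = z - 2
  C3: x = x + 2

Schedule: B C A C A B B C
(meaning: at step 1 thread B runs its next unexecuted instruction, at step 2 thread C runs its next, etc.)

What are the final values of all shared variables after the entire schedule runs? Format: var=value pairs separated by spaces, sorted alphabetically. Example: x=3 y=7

Step 1: thread B executes B1 (z = z * -1). Shared: x=5 y=2 z=-5. PCs: A@0 B@1 C@0
Step 2: thread C executes C1 (y = z + 1). Shared: x=5 y=-4 z=-5. PCs: A@0 B@1 C@1
Step 3: thread A executes A1 (y = y + 2). Shared: x=5 y=-2 z=-5. PCs: A@1 B@1 C@1
Step 4: thread C executes C2 (z = z - 2). Shared: x=5 y=-2 z=-7. PCs: A@1 B@1 C@2
Step 5: thread A executes A2 (y = 8). Shared: x=5 y=8 z=-7. PCs: A@2 B@1 C@2
Step 6: thread B executes B2 (y = y - 2). Shared: x=5 y=6 z=-7. PCs: A@2 B@2 C@2
Step 7: thread B executes B3 (y = y - 2). Shared: x=5 y=4 z=-7. PCs: A@2 B@3 C@2
Step 8: thread C executes C3 (x = x + 2). Shared: x=7 y=4 z=-7. PCs: A@2 B@3 C@3

Answer: x=7 y=4 z=-7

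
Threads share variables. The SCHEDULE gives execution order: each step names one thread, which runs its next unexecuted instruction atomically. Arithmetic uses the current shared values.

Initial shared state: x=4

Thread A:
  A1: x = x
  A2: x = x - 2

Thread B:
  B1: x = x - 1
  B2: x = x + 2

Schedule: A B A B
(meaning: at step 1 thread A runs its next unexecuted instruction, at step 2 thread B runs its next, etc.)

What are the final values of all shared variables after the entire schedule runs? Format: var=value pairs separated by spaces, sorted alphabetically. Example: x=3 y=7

Step 1: thread A executes A1 (x = x). Shared: x=4. PCs: A@1 B@0
Step 2: thread B executes B1 (x = x - 1). Shared: x=3. PCs: A@1 B@1
Step 3: thread A executes A2 (x = x - 2). Shared: x=1. PCs: A@2 B@1
Step 4: thread B executes B2 (x = x + 2). Shared: x=3. PCs: A@2 B@2

Answer: x=3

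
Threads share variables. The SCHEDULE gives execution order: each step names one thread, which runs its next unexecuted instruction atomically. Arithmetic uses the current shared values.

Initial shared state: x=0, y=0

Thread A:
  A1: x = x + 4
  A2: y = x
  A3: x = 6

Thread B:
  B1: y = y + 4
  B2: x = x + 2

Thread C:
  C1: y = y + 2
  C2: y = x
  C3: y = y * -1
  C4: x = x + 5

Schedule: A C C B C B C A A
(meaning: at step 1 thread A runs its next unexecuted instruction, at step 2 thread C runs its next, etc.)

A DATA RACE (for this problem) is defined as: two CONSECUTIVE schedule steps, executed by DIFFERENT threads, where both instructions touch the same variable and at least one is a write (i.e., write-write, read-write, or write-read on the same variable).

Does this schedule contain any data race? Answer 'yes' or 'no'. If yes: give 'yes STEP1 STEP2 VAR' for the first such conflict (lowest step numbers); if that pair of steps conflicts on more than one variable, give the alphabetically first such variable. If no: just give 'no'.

Answer: yes 3 4 y

Derivation:
Steps 1,2: A(r=x,w=x) vs C(r=y,w=y). No conflict.
Steps 2,3: same thread (C). No race.
Steps 3,4: C(y = x) vs B(y = y + 4). RACE on y (W-W).
Steps 4,5: B(y = y + 4) vs C(y = y * -1). RACE on y (W-W).
Steps 5,6: C(r=y,w=y) vs B(r=x,w=x). No conflict.
Steps 6,7: B(x = x + 2) vs C(x = x + 5). RACE on x (W-W).
Steps 7,8: C(x = x + 5) vs A(y = x). RACE on x (W-R).
Steps 8,9: same thread (A). No race.
First conflict at steps 3,4.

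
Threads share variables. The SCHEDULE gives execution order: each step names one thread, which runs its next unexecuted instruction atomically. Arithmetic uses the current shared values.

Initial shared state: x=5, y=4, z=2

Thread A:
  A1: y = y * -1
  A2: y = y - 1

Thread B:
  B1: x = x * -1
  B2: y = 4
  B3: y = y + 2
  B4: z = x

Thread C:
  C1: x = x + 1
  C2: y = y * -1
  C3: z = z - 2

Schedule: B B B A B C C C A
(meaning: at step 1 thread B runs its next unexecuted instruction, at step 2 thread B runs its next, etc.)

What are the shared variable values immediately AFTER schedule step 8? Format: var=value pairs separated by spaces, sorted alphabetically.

Answer: x=-4 y=6 z=-7

Derivation:
Step 1: thread B executes B1 (x = x * -1). Shared: x=-5 y=4 z=2. PCs: A@0 B@1 C@0
Step 2: thread B executes B2 (y = 4). Shared: x=-5 y=4 z=2. PCs: A@0 B@2 C@0
Step 3: thread B executes B3 (y = y + 2). Shared: x=-5 y=6 z=2. PCs: A@0 B@3 C@0
Step 4: thread A executes A1 (y = y * -1). Shared: x=-5 y=-6 z=2. PCs: A@1 B@3 C@0
Step 5: thread B executes B4 (z = x). Shared: x=-5 y=-6 z=-5. PCs: A@1 B@4 C@0
Step 6: thread C executes C1 (x = x + 1). Shared: x=-4 y=-6 z=-5. PCs: A@1 B@4 C@1
Step 7: thread C executes C2 (y = y * -1). Shared: x=-4 y=6 z=-5. PCs: A@1 B@4 C@2
Step 8: thread C executes C3 (z = z - 2). Shared: x=-4 y=6 z=-7. PCs: A@1 B@4 C@3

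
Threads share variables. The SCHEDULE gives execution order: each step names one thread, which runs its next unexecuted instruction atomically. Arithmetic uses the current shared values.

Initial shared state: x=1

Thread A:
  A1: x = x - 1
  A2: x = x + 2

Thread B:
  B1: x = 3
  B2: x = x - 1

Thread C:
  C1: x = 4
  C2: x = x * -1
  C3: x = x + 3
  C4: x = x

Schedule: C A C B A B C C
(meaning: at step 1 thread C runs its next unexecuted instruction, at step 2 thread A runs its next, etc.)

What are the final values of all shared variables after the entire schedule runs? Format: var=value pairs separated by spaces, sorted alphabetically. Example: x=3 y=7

Step 1: thread C executes C1 (x = 4). Shared: x=4. PCs: A@0 B@0 C@1
Step 2: thread A executes A1 (x = x - 1). Shared: x=3. PCs: A@1 B@0 C@1
Step 3: thread C executes C2 (x = x * -1). Shared: x=-3. PCs: A@1 B@0 C@2
Step 4: thread B executes B1 (x = 3). Shared: x=3. PCs: A@1 B@1 C@2
Step 5: thread A executes A2 (x = x + 2). Shared: x=5. PCs: A@2 B@1 C@2
Step 6: thread B executes B2 (x = x - 1). Shared: x=4. PCs: A@2 B@2 C@2
Step 7: thread C executes C3 (x = x + 3). Shared: x=7. PCs: A@2 B@2 C@3
Step 8: thread C executes C4 (x = x). Shared: x=7. PCs: A@2 B@2 C@4

Answer: x=7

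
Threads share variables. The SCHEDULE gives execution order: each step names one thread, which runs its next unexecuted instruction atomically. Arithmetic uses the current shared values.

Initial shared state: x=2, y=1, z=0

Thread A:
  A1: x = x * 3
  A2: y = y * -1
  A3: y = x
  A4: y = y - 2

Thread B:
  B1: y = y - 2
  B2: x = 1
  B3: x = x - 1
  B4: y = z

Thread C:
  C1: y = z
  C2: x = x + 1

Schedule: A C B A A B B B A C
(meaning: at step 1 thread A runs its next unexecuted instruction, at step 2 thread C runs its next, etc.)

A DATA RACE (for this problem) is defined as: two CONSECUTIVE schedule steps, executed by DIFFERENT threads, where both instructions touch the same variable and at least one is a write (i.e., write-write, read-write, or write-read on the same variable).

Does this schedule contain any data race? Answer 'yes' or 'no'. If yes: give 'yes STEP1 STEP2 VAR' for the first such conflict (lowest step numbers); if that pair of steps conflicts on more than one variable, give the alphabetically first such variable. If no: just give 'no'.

Answer: yes 2 3 y

Derivation:
Steps 1,2: A(r=x,w=x) vs C(r=z,w=y). No conflict.
Steps 2,3: C(y = z) vs B(y = y - 2). RACE on y (W-W).
Steps 3,4: B(y = y - 2) vs A(y = y * -1). RACE on y (W-W).
Steps 4,5: same thread (A). No race.
Steps 5,6: A(y = x) vs B(x = 1). RACE on x (R-W).
Steps 6,7: same thread (B). No race.
Steps 7,8: same thread (B). No race.
Steps 8,9: B(y = z) vs A(y = y - 2). RACE on y (W-W).
Steps 9,10: A(r=y,w=y) vs C(r=x,w=x). No conflict.
First conflict at steps 2,3.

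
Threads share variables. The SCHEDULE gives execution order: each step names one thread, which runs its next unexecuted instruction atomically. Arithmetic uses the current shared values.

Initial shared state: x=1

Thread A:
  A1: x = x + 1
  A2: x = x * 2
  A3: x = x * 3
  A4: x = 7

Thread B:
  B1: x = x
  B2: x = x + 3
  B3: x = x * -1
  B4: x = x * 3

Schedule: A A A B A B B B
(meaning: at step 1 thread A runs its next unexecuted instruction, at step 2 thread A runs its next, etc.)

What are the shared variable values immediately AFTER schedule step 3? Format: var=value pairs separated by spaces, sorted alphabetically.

Step 1: thread A executes A1 (x = x + 1). Shared: x=2. PCs: A@1 B@0
Step 2: thread A executes A2 (x = x * 2). Shared: x=4. PCs: A@2 B@0
Step 3: thread A executes A3 (x = x * 3). Shared: x=12. PCs: A@3 B@0

Answer: x=12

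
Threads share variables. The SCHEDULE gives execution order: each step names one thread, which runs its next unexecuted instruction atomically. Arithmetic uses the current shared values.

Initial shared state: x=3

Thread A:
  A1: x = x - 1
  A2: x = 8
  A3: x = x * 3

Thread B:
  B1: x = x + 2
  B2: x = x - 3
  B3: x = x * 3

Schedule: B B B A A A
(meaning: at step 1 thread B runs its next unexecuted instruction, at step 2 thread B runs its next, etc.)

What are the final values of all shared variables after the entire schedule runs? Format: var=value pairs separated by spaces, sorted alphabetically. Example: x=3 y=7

Step 1: thread B executes B1 (x = x + 2). Shared: x=5. PCs: A@0 B@1
Step 2: thread B executes B2 (x = x - 3). Shared: x=2. PCs: A@0 B@2
Step 3: thread B executes B3 (x = x * 3). Shared: x=6. PCs: A@0 B@3
Step 4: thread A executes A1 (x = x - 1). Shared: x=5. PCs: A@1 B@3
Step 5: thread A executes A2 (x = 8). Shared: x=8. PCs: A@2 B@3
Step 6: thread A executes A3 (x = x * 3). Shared: x=24. PCs: A@3 B@3

Answer: x=24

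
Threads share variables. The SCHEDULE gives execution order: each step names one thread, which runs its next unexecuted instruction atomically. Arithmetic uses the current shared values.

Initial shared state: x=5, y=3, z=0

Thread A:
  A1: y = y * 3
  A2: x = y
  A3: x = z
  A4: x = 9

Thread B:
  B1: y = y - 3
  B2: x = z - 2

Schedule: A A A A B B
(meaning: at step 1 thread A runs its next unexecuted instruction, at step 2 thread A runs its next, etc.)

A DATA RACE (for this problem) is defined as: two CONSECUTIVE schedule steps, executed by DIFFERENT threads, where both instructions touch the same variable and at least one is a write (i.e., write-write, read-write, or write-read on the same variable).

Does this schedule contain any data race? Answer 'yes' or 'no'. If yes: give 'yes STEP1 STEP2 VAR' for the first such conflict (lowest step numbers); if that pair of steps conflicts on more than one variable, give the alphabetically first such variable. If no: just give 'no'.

Steps 1,2: same thread (A). No race.
Steps 2,3: same thread (A). No race.
Steps 3,4: same thread (A). No race.
Steps 4,5: A(r=-,w=x) vs B(r=y,w=y). No conflict.
Steps 5,6: same thread (B). No race.

Answer: no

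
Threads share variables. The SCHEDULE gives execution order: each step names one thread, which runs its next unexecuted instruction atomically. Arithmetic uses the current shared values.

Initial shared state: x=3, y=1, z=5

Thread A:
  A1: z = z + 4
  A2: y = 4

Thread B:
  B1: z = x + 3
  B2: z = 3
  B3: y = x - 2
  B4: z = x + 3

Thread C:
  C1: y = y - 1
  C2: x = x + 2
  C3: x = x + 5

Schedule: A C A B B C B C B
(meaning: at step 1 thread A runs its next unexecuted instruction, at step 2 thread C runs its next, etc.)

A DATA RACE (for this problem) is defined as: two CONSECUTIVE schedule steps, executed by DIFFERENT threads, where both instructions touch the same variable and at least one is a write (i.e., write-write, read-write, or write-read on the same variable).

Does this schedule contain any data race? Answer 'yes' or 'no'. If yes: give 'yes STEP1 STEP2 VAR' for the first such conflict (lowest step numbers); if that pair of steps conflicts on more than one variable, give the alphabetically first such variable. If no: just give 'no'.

Answer: yes 2 3 y

Derivation:
Steps 1,2: A(r=z,w=z) vs C(r=y,w=y). No conflict.
Steps 2,3: C(y = y - 1) vs A(y = 4). RACE on y (W-W).
Steps 3,4: A(r=-,w=y) vs B(r=x,w=z). No conflict.
Steps 4,5: same thread (B). No race.
Steps 5,6: B(r=-,w=z) vs C(r=x,w=x). No conflict.
Steps 6,7: C(x = x + 2) vs B(y = x - 2). RACE on x (W-R).
Steps 7,8: B(y = x - 2) vs C(x = x + 5). RACE on x (R-W).
Steps 8,9: C(x = x + 5) vs B(z = x + 3). RACE on x (W-R).
First conflict at steps 2,3.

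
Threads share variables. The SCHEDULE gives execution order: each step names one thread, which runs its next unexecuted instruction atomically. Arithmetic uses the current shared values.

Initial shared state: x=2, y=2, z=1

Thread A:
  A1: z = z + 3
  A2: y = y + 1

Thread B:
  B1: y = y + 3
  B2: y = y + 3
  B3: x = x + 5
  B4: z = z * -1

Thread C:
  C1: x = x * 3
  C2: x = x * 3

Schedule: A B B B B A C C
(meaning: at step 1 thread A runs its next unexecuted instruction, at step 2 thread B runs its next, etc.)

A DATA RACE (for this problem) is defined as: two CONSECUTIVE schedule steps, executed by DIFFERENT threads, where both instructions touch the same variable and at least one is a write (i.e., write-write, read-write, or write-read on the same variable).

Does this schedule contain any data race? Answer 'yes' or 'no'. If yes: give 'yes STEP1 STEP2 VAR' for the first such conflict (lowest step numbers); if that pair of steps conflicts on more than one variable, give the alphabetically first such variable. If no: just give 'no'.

Steps 1,2: A(r=z,w=z) vs B(r=y,w=y). No conflict.
Steps 2,3: same thread (B). No race.
Steps 3,4: same thread (B). No race.
Steps 4,5: same thread (B). No race.
Steps 5,6: B(r=z,w=z) vs A(r=y,w=y). No conflict.
Steps 6,7: A(r=y,w=y) vs C(r=x,w=x). No conflict.
Steps 7,8: same thread (C). No race.

Answer: no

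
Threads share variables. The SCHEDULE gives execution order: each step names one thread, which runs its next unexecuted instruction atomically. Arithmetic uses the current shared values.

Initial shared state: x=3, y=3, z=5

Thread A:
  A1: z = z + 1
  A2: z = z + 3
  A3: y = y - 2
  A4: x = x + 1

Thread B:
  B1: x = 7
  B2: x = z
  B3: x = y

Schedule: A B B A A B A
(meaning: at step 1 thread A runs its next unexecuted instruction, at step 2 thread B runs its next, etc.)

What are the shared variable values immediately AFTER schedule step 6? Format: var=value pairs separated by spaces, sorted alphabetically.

Answer: x=1 y=1 z=9

Derivation:
Step 1: thread A executes A1 (z = z + 1). Shared: x=3 y=3 z=6. PCs: A@1 B@0
Step 2: thread B executes B1 (x = 7). Shared: x=7 y=3 z=6. PCs: A@1 B@1
Step 3: thread B executes B2 (x = z). Shared: x=6 y=3 z=6. PCs: A@1 B@2
Step 4: thread A executes A2 (z = z + 3). Shared: x=6 y=3 z=9. PCs: A@2 B@2
Step 5: thread A executes A3 (y = y - 2). Shared: x=6 y=1 z=9. PCs: A@3 B@2
Step 6: thread B executes B3 (x = y). Shared: x=1 y=1 z=9. PCs: A@3 B@3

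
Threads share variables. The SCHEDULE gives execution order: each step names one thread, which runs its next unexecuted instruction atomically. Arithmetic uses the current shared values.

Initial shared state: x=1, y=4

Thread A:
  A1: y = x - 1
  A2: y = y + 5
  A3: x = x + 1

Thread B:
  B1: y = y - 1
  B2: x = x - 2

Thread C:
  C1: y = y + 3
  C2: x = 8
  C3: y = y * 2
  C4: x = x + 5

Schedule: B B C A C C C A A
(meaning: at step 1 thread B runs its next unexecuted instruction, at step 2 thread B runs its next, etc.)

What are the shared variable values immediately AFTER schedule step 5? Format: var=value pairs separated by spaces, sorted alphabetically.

Step 1: thread B executes B1 (y = y - 1). Shared: x=1 y=3. PCs: A@0 B@1 C@0
Step 2: thread B executes B2 (x = x - 2). Shared: x=-1 y=3. PCs: A@0 B@2 C@0
Step 3: thread C executes C1 (y = y + 3). Shared: x=-1 y=6. PCs: A@0 B@2 C@1
Step 4: thread A executes A1 (y = x - 1). Shared: x=-1 y=-2. PCs: A@1 B@2 C@1
Step 5: thread C executes C2 (x = 8). Shared: x=8 y=-2. PCs: A@1 B@2 C@2

Answer: x=8 y=-2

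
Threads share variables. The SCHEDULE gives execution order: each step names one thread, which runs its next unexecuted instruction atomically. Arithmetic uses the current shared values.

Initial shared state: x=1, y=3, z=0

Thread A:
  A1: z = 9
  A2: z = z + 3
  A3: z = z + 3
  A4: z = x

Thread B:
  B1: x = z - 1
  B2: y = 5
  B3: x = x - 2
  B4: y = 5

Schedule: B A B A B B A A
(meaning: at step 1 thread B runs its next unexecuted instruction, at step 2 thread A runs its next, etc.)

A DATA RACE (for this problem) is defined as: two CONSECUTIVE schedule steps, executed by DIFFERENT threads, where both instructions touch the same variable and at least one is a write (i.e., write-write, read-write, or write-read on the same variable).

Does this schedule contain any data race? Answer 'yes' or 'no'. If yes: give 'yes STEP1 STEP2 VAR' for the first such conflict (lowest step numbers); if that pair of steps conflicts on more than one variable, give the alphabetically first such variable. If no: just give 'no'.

Answer: yes 1 2 z

Derivation:
Steps 1,2: B(x = z - 1) vs A(z = 9). RACE on z (R-W).
Steps 2,3: A(r=-,w=z) vs B(r=-,w=y). No conflict.
Steps 3,4: B(r=-,w=y) vs A(r=z,w=z). No conflict.
Steps 4,5: A(r=z,w=z) vs B(r=x,w=x). No conflict.
Steps 5,6: same thread (B). No race.
Steps 6,7: B(r=-,w=y) vs A(r=z,w=z). No conflict.
Steps 7,8: same thread (A). No race.
First conflict at steps 1,2.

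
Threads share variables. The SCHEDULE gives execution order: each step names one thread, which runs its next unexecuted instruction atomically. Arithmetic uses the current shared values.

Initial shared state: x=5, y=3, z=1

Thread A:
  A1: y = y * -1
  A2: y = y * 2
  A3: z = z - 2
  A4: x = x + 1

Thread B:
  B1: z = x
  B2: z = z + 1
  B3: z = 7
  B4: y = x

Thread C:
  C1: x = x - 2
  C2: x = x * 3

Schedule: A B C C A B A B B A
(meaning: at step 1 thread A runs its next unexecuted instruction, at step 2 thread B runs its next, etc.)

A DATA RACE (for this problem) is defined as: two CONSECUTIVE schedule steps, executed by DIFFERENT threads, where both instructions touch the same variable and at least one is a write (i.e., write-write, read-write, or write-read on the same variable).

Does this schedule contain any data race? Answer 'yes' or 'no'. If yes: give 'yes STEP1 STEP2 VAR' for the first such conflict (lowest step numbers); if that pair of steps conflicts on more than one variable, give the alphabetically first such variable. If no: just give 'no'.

Answer: yes 2 3 x

Derivation:
Steps 1,2: A(r=y,w=y) vs B(r=x,w=z). No conflict.
Steps 2,3: B(z = x) vs C(x = x - 2). RACE on x (R-W).
Steps 3,4: same thread (C). No race.
Steps 4,5: C(r=x,w=x) vs A(r=y,w=y). No conflict.
Steps 5,6: A(r=y,w=y) vs B(r=z,w=z). No conflict.
Steps 6,7: B(z = z + 1) vs A(z = z - 2). RACE on z (W-W).
Steps 7,8: A(z = z - 2) vs B(z = 7). RACE on z (W-W).
Steps 8,9: same thread (B). No race.
Steps 9,10: B(y = x) vs A(x = x + 1). RACE on x (R-W).
First conflict at steps 2,3.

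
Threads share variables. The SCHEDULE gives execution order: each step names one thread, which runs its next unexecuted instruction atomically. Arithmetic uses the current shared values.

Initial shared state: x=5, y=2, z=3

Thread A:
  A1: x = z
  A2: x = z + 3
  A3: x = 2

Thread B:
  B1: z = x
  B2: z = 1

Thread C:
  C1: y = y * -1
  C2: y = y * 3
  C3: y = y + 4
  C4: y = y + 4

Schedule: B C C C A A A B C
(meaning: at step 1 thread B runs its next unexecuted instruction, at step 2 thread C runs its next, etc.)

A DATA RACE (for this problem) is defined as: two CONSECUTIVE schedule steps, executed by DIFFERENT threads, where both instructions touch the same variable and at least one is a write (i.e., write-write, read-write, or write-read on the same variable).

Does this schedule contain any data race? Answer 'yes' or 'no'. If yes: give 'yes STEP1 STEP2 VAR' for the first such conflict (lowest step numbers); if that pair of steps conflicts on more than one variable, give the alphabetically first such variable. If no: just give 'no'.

Steps 1,2: B(r=x,w=z) vs C(r=y,w=y). No conflict.
Steps 2,3: same thread (C). No race.
Steps 3,4: same thread (C). No race.
Steps 4,5: C(r=y,w=y) vs A(r=z,w=x). No conflict.
Steps 5,6: same thread (A). No race.
Steps 6,7: same thread (A). No race.
Steps 7,8: A(r=-,w=x) vs B(r=-,w=z). No conflict.
Steps 8,9: B(r=-,w=z) vs C(r=y,w=y). No conflict.

Answer: no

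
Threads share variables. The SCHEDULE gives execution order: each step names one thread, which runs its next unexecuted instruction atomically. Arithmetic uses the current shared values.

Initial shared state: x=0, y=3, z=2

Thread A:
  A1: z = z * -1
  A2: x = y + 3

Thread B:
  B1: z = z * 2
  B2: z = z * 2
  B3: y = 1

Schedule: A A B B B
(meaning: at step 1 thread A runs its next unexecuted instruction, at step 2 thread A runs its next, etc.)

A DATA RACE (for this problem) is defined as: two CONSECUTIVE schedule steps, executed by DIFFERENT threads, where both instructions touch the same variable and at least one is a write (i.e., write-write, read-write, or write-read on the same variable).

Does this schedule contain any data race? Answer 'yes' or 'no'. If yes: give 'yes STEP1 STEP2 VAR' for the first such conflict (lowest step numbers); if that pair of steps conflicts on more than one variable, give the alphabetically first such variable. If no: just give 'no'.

Steps 1,2: same thread (A). No race.
Steps 2,3: A(r=y,w=x) vs B(r=z,w=z). No conflict.
Steps 3,4: same thread (B). No race.
Steps 4,5: same thread (B). No race.

Answer: no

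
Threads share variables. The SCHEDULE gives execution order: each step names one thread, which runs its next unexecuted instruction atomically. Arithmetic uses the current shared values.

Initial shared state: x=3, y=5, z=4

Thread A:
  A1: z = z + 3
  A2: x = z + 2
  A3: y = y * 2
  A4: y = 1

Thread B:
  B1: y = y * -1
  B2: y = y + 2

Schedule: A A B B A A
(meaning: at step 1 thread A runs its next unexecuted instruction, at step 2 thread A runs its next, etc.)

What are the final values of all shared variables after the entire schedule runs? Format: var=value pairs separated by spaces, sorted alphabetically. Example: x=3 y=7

Step 1: thread A executes A1 (z = z + 3). Shared: x=3 y=5 z=7. PCs: A@1 B@0
Step 2: thread A executes A2 (x = z + 2). Shared: x=9 y=5 z=7. PCs: A@2 B@0
Step 3: thread B executes B1 (y = y * -1). Shared: x=9 y=-5 z=7. PCs: A@2 B@1
Step 4: thread B executes B2 (y = y + 2). Shared: x=9 y=-3 z=7. PCs: A@2 B@2
Step 5: thread A executes A3 (y = y * 2). Shared: x=9 y=-6 z=7. PCs: A@3 B@2
Step 6: thread A executes A4 (y = 1). Shared: x=9 y=1 z=7. PCs: A@4 B@2

Answer: x=9 y=1 z=7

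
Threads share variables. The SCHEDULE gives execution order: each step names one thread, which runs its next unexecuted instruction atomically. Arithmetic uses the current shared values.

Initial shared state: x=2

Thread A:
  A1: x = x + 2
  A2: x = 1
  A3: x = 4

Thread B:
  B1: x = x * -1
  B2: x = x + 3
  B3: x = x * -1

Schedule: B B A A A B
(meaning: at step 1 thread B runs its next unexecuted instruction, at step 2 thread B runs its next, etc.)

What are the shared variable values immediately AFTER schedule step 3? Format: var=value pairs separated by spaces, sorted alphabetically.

Step 1: thread B executes B1 (x = x * -1). Shared: x=-2. PCs: A@0 B@1
Step 2: thread B executes B2 (x = x + 3). Shared: x=1. PCs: A@0 B@2
Step 3: thread A executes A1 (x = x + 2). Shared: x=3. PCs: A@1 B@2

Answer: x=3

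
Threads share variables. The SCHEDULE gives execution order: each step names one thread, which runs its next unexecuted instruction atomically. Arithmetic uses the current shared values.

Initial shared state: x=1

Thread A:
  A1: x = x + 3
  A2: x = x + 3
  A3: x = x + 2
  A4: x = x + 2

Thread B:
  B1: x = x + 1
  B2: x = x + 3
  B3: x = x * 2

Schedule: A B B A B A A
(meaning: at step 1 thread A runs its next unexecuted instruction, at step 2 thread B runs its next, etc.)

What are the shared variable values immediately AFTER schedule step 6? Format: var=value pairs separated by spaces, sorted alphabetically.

Answer: x=24

Derivation:
Step 1: thread A executes A1 (x = x + 3). Shared: x=4. PCs: A@1 B@0
Step 2: thread B executes B1 (x = x + 1). Shared: x=5. PCs: A@1 B@1
Step 3: thread B executes B2 (x = x + 3). Shared: x=8. PCs: A@1 B@2
Step 4: thread A executes A2 (x = x + 3). Shared: x=11. PCs: A@2 B@2
Step 5: thread B executes B3 (x = x * 2). Shared: x=22. PCs: A@2 B@3
Step 6: thread A executes A3 (x = x + 2). Shared: x=24. PCs: A@3 B@3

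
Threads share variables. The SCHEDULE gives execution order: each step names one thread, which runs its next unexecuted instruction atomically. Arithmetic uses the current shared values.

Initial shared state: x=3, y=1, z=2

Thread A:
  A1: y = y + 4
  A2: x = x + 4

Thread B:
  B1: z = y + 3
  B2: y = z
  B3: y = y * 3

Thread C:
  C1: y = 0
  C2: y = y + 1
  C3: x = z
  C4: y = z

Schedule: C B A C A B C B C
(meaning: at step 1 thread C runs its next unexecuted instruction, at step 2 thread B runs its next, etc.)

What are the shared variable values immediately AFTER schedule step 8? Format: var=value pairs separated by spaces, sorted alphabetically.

Answer: x=3 y=9 z=3

Derivation:
Step 1: thread C executes C1 (y = 0). Shared: x=3 y=0 z=2. PCs: A@0 B@0 C@1
Step 2: thread B executes B1 (z = y + 3). Shared: x=3 y=0 z=3. PCs: A@0 B@1 C@1
Step 3: thread A executes A1 (y = y + 4). Shared: x=3 y=4 z=3. PCs: A@1 B@1 C@1
Step 4: thread C executes C2 (y = y + 1). Shared: x=3 y=5 z=3. PCs: A@1 B@1 C@2
Step 5: thread A executes A2 (x = x + 4). Shared: x=7 y=5 z=3. PCs: A@2 B@1 C@2
Step 6: thread B executes B2 (y = z). Shared: x=7 y=3 z=3. PCs: A@2 B@2 C@2
Step 7: thread C executes C3 (x = z). Shared: x=3 y=3 z=3. PCs: A@2 B@2 C@3
Step 8: thread B executes B3 (y = y * 3). Shared: x=3 y=9 z=3. PCs: A@2 B@3 C@3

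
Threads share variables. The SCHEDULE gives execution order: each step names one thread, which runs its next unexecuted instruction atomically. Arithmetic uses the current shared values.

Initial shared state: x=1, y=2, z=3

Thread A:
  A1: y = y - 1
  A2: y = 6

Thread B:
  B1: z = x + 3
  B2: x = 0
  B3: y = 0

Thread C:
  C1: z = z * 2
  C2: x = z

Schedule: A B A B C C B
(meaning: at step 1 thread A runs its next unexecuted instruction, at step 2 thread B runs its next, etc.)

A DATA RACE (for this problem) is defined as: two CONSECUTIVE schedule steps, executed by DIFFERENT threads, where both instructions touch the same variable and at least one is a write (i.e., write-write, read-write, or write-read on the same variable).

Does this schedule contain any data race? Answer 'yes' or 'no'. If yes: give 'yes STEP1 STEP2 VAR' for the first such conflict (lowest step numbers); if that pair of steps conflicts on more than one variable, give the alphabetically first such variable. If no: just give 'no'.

Steps 1,2: A(r=y,w=y) vs B(r=x,w=z). No conflict.
Steps 2,3: B(r=x,w=z) vs A(r=-,w=y). No conflict.
Steps 3,4: A(r=-,w=y) vs B(r=-,w=x). No conflict.
Steps 4,5: B(r=-,w=x) vs C(r=z,w=z). No conflict.
Steps 5,6: same thread (C). No race.
Steps 6,7: C(r=z,w=x) vs B(r=-,w=y). No conflict.

Answer: no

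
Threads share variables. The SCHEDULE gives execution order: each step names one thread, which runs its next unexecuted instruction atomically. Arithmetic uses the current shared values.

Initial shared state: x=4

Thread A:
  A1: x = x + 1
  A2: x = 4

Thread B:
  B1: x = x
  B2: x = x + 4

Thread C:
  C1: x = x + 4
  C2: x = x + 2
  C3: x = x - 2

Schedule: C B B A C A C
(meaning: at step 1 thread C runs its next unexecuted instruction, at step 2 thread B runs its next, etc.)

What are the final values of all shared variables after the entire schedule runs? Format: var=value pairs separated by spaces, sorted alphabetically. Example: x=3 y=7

Step 1: thread C executes C1 (x = x + 4). Shared: x=8. PCs: A@0 B@0 C@1
Step 2: thread B executes B1 (x = x). Shared: x=8. PCs: A@0 B@1 C@1
Step 3: thread B executes B2 (x = x + 4). Shared: x=12. PCs: A@0 B@2 C@1
Step 4: thread A executes A1 (x = x + 1). Shared: x=13. PCs: A@1 B@2 C@1
Step 5: thread C executes C2 (x = x + 2). Shared: x=15. PCs: A@1 B@2 C@2
Step 6: thread A executes A2 (x = 4). Shared: x=4. PCs: A@2 B@2 C@2
Step 7: thread C executes C3 (x = x - 2). Shared: x=2. PCs: A@2 B@2 C@3

Answer: x=2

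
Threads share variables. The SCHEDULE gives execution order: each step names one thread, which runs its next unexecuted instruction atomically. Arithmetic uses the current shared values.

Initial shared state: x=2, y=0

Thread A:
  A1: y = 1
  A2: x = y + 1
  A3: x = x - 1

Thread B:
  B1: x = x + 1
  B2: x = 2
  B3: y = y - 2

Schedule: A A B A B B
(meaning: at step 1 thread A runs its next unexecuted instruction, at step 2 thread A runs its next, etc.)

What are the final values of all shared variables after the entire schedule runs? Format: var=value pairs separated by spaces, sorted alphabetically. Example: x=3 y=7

Step 1: thread A executes A1 (y = 1). Shared: x=2 y=1. PCs: A@1 B@0
Step 2: thread A executes A2 (x = y + 1). Shared: x=2 y=1. PCs: A@2 B@0
Step 3: thread B executes B1 (x = x + 1). Shared: x=3 y=1. PCs: A@2 B@1
Step 4: thread A executes A3 (x = x - 1). Shared: x=2 y=1. PCs: A@3 B@1
Step 5: thread B executes B2 (x = 2). Shared: x=2 y=1. PCs: A@3 B@2
Step 6: thread B executes B3 (y = y - 2). Shared: x=2 y=-1. PCs: A@3 B@3

Answer: x=2 y=-1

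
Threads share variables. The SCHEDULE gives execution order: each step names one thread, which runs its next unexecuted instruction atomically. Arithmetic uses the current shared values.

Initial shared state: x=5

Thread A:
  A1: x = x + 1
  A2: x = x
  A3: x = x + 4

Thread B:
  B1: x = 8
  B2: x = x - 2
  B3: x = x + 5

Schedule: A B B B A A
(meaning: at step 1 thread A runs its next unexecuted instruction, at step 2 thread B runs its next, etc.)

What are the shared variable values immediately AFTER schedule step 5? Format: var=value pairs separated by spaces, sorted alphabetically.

Answer: x=11

Derivation:
Step 1: thread A executes A1 (x = x + 1). Shared: x=6. PCs: A@1 B@0
Step 2: thread B executes B1 (x = 8). Shared: x=8. PCs: A@1 B@1
Step 3: thread B executes B2 (x = x - 2). Shared: x=6. PCs: A@1 B@2
Step 4: thread B executes B3 (x = x + 5). Shared: x=11. PCs: A@1 B@3
Step 5: thread A executes A2 (x = x). Shared: x=11. PCs: A@2 B@3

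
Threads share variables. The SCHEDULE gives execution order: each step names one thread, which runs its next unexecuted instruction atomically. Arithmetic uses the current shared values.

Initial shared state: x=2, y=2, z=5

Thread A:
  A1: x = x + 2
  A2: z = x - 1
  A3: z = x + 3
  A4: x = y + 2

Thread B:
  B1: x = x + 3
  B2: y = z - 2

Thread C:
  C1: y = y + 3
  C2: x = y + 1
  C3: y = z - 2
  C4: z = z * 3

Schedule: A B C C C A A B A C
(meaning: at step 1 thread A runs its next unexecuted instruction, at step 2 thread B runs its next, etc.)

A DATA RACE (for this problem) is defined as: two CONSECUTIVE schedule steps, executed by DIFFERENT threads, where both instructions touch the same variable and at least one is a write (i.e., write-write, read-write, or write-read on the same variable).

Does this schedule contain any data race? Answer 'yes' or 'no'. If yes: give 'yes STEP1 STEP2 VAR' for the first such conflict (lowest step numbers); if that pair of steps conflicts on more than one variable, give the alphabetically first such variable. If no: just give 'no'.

Answer: yes 1 2 x

Derivation:
Steps 1,2: A(x = x + 2) vs B(x = x + 3). RACE on x (W-W).
Steps 2,3: B(r=x,w=x) vs C(r=y,w=y). No conflict.
Steps 3,4: same thread (C). No race.
Steps 4,5: same thread (C). No race.
Steps 5,6: C(y = z - 2) vs A(z = x - 1). RACE on z (R-W).
Steps 6,7: same thread (A). No race.
Steps 7,8: A(z = x + 3) vs B(y = z - 2). RACE on z (W-R).
Steps 8,9: B(y = z - 2) vs A(x = y + 2). RACE on y (W-R).
Steps 9,10: A(r=y,w=x) vs C(r=z,w=z). No conflict.
First conflict at steps 1,2.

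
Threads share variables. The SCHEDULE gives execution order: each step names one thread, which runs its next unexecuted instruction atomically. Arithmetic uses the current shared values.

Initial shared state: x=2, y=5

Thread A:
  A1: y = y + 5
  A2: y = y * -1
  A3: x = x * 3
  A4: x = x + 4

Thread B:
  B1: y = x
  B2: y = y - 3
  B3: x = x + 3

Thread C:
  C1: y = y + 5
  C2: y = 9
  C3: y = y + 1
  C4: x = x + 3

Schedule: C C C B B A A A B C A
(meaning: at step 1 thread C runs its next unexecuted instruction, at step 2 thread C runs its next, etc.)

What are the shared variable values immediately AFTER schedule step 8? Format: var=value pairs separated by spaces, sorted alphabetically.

Step 1: thread C executes C1 (y = y + 5). Shared: x=2 y=10. PCs: A@0 B@0 C@1
Step 2: thread C executes C2 (y = 9). Shared: x=2 y=9. PCs: A@0 B@0 C@2
Step 3: thread C executes C3 (y = y + 1). Shared: x=2 y=10. PCs: A@0 B@0 C@3
Step 4: thread B executes B1 (y = x). Shared: x=2 y=2. PCs: A@0 B@1 C@3
Step 5: thread B executes B2 (y = y - 3). Shared: x=2 y=-1. PCs: A@0 B@2 C@3
Step 6: thread A executes A1 (y = y + 5). Shared: x=2 y=4. PCs: A@1 B@2 C@3
Step 7: thread A executes A2 (y = y * -1). Shared: x=2 y=-4. PCs: A@2 B@2 C@3
Step 8: thread A executes A3 (x = x * 3). Shared: x=6 y=-4. PCs: A@3 B@2 C@3

Answer: x=6 y=-4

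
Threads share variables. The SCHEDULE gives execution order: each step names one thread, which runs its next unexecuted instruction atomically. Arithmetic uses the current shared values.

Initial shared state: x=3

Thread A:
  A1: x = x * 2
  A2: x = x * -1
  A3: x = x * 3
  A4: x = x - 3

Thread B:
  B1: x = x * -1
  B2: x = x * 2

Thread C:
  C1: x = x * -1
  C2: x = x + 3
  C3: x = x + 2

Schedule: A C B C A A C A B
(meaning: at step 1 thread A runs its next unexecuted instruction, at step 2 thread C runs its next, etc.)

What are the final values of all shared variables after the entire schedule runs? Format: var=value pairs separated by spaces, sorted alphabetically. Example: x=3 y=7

Answer: x=-56

Derivation:
Step 1: thread A executes A1 (x = x * 2). Shared: x=6. PCs: A@1 B@0 C@0
Step 2: thread C executes C1 (x = x * -1). Shared: x=-6. PCs: A@1 B@0 C@1
Step 3: thread B executes B1 (x = x * -1). Shared: x=6. PCs: A@1 B@1 C@1
Step 4: thread C executes C2 (x = x + 3). Shared: x=9. PCs: A@1 B@1 C@2
Step 5: thread A executes A2 (x = x * -1). Shared: x=-9. PCs: A@2 B@1 C@2
Step 6: thread A executes A3 (x = x * 3). Shared: x=-27. PCs: A@3 B@1 C@2
Step 7: thread C executes C3 (x = x + 2). Shared: x=-25. PCs: A@3 B@1 C@3
Step 8: thread A executes A4 (x = x - 3). Shared: x=-28. PCs: A@4 B@1 C@3
Step 9: thread B executes B2 (x = x * 2). Shared: x=-56. PCs: A@4 B@2 C@3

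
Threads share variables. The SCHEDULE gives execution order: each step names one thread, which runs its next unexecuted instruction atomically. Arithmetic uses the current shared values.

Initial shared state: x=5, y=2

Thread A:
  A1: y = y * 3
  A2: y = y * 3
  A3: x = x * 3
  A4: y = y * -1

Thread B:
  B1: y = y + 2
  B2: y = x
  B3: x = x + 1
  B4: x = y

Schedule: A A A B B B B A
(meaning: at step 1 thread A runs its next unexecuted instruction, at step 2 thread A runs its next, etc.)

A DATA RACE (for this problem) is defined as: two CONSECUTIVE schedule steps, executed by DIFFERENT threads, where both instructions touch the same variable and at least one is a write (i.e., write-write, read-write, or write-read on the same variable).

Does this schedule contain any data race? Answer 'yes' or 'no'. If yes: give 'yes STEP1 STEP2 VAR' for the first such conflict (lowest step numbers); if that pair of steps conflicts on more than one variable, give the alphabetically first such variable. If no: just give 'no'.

Steps 1,2: same thread (A). No race.
Steps 2,3: same thread (A). No race.
Steps 3,4: A(r=x,w=x) vs B(r=y,w=y). No conflict.
Steps 4,5: same thread (B). No race.
Steps 5,6: same thread (B). No race.
Steps 6,7: same thread (B). No race.
Steps 7,8: B(x = y) vs A(y = y * -1). RACE on y (R-W).
First conflict at steps 7,8.

Answer: yes 7 8 y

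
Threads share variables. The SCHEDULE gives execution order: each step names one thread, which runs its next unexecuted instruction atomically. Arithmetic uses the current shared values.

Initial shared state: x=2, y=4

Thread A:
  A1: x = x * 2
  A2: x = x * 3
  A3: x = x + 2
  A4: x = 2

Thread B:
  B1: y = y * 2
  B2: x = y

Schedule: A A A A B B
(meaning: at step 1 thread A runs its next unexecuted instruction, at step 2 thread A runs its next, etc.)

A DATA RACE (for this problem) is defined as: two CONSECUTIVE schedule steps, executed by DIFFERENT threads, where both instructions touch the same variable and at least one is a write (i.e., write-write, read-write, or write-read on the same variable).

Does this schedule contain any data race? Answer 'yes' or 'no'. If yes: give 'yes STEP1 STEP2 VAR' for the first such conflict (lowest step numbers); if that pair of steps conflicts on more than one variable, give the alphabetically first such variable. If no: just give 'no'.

Answer: no

Derivation:
Steps 1,2: same thread (A). No race.
Steps 2,3: same thread (A). No race.
Steps 3,4: same thread (A). No race.
Steps 4,5: A(r=-,w=x) vs B(r=y,w=y). No conflict.
Steps 5,6: same thread (B). No race.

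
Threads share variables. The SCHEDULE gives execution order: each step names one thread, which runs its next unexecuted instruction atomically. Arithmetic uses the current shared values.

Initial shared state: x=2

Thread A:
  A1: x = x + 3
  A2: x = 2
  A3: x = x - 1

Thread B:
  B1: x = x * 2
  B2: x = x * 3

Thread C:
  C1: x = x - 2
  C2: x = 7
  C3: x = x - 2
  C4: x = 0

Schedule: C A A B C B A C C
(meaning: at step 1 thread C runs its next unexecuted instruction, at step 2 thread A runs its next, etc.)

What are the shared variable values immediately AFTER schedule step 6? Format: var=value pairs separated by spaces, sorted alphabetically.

Step 1: thread C executes C1 (x = x - 2). Shared: x=0. PCs: A@0 B@0 C@1
Step 2: thread A executes A1 (x = x + 3). Shared: x=3. PCs: A@1 B@0 C@1
Step 3: thread A executes A2 (x = 2). Shared: x=2. PCs: A@2 B@0 C@1
Step 4: thread B executes B1 (x = x * 2). Shared: x=4. PCs: A@2 B@1 C@1
Step 5: thread C executes C2 (x = 7). Shared: x=7. PCs: A@2 B@1 C@2
Step 6: thread B executes B2 (x = x * 3). Shared: x=21. PCs: A@2 B@2 C@2

Answer: x=21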